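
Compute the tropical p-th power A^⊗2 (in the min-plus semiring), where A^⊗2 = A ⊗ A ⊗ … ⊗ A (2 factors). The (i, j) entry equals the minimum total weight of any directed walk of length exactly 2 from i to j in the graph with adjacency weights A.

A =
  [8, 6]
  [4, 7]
A^⊗2 =
  [10, 13]
  [11, 10]

Each entry (A^⊗2)_ij equals the minimum over all length-2 walks i = v_0 → v_1 → … → v_2 = j of Σ_t A[v_t][v_{t+1}]. For example, for (i, j) = (0, 1) we minimise over 2 possible intermediate vertex sequences; the minimum is 13, attained along the walk 0 → 1 → 1.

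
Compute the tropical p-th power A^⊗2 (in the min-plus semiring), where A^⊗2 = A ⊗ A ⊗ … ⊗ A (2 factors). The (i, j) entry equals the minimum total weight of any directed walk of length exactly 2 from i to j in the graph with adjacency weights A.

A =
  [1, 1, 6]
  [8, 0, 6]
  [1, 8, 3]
A^⊗2 =
  [2, 1, 7]
  [7, 0, 6]
  [2, 2, 6]

Each entry (A^⊗2)_ij equals the minimum over all length-2 walks i = v_0 → v_1 → … → v_2 = j of Σ_t A[v_t][v_{t+1}]. For example, for (i, j) = (0, 2) we minimise over 3 possible intermediate vertex sequences; the minimum is 7, attained along the walk 0 → 0 → 2.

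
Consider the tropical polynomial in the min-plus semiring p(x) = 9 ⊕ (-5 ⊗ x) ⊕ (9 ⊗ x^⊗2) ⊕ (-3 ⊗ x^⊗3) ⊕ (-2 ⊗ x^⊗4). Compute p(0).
p(0) = -5

A tropical monomial a ⊗ x^⊗i evaluates to a + i · x. Evaluating each term at x = 0:
  Term 0 contributes 9 + 0 · 0 = 9
  Term 1 contributes -5 + 1 · 0 = -5
  Term 2 contributes 9 + 2 · 0 = 9
  Term 3 contributes -3 + 3 · 0 = -3
  Term 4 contributes -2 + 4 · 0 = -2
p(0) = ⊕ of these = min[9, -5, 9, -3, -2] = -5.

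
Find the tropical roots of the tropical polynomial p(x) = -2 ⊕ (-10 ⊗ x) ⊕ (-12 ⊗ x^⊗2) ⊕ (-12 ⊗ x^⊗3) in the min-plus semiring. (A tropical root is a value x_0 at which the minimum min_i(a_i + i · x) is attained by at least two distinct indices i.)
Roots: {0, 2, 8}

Each tropical root is a break point of the lower envelope of the lines y = a_i + i · x (there are 4 lines, with slopes 0, 1, ..., 3). Only the lines that attain the minimum somewhere contribute to roots; other lines are dominated. Here the surviving (envelope) indices are i = 3, i = 2, i = 1, i = 0.
Intersections between consecutive envelope lines give the roots: for adjacent envelope indices i < j the intersection is x = (a_i − a_j) / (j − i). Reading off the sorted break points: {0, 2, 8}.
Verification: at each break x_0, at least two indices attain the minimum of min_i(a_i + i · x_0).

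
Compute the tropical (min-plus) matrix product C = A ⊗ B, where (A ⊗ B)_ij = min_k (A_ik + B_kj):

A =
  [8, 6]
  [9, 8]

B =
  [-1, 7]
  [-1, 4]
A ⊗ B =
  [5, 10]
  [7, 12]

Apply the min-plus product entry-by-entry:
  C[0][0] = min over k of (A[0][0] + B[0][0] = 8 + -1 = 7, A[0][1] + B[1][0] = 6 + -1 = 5) = 5 (attained at k = 1)
  C[0][1] = min over k of (A[0][0] + B[0][1] = 8 + 7 = 15, A[0][1] + B[1][1] = 6 + 4 = 10) = 10 (attained at k = 1)
  C[1][0] = min over k of (A[1][0] + B[0][0] = 9 + -1 = 8, A[1][1] + B[1][0] = 8 + -1 = 7) = 7 (attained at k = 1)
  C[1][1] = min over k of (A[1][0] + B[0][1] = 9 + 7 = 16, A[1][1] + B[1][1] = 8 + 4 = 12) = 12 (attained at k = 1)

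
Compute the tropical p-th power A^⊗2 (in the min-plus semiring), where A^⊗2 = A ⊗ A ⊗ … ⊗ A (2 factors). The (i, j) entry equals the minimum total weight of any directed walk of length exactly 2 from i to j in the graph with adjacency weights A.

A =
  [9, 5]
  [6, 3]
A^⊗2 =
  [11, 8]
  [9, 6]

Each entry (A^⊗2)_ij equals the minimum over all length-2 walks i = v_0 → v_1 → … → v_2 = j of Σ_t A[v_t][v_{t+1}]. For example, for (i, j) = (0, 1) we minimise over 2 possible intermediate vertex sequences; the minimum is 8, attained along the walk 0 → 1 → 1.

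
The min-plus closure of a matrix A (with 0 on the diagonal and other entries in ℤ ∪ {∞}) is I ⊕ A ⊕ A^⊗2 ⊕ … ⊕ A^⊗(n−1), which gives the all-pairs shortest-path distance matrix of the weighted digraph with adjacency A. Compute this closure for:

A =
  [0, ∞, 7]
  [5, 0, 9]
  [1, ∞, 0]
Closure =
  [0, ∞, 7]
  [5, 0, 9]
  [1, ∞, 0]

This is the Floyd-Warshall all-pairs shortest-path computation. For each intermediate vertex k = 0, 1, …, 2, update dist[i][j] ← min(dist[i][j], dist[i][k] + dist[k][j]). The final matrix gives, for each (i, j), the minimum total weight of any directed path from i to j (possibly empty when i = j).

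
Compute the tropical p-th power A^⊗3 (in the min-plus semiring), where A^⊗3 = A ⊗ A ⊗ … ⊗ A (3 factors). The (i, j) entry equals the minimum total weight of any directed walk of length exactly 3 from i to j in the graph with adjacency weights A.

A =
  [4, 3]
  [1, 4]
A^⊗3 =
  [8, 7]
  [5, 8]

Each entry (A^⊗3)_ij equals the minimum over all length-3 walks i = v_0 → v_1 → … → v_3 = j of Σ_t A[v_t][v_{t+1}]. For example, for (i, j) = (0, 1) we minimise over 4 possible intermediate vertex sequences; the minimum is 7, attained along the walk 0 → 1 → 0 → 1.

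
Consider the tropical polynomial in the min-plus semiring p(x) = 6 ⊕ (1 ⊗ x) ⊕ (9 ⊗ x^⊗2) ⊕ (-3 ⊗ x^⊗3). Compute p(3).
p(3) = 4

A tropical monomial a ⊗ x^⊗i evaluates to a + i · x. Evaluating each term at x = 3:
  Term 0 contributes 6 + 0 · 3 = 6
  Term 1 contributes 1 + 1 · 3 = 4
  Term 2 contributes 9 + 2 · 3 = 15
  Term 3 contributes -3 + 3 · 3 = 6
p(3) = ⊕ of these = min[6, 4, 15, 6] = 4.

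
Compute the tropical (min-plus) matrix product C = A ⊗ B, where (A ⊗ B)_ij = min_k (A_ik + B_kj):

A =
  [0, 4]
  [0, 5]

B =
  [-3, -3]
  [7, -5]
A ⊗ B =
  [-3, -3]
  [-3, -3]

Apply the min-plus product entry-by-entry:
  C[0][0] = min over k of (A[0][0] + B[0][0] = 0 + -3 = -3, A[0][1] + B[1][0] = 4 + 7 = 11) = -3 (attained at k = 0)
  C[0][1] = min over k of (A[0][0] + B[0][1] = 0 + -3 = -3, A[0][1] + B[1][1] = 4 + -5 = -1) = -3 (attained at k = 0)
  C[1][0] = min over k of (A[1][0] + B[0][0] = 0 + -3 = -3, A[1][1] + B[1][0] = 5 + 7 = 12) = -3 (attained at k = 0)
  C[1][1] = min over k of (A[1][0] + B[0][1] = 0 + -3 = -3, A[1][1] + B[1][1] = 5 + -5 = 0) = -3 (attained at k = 0)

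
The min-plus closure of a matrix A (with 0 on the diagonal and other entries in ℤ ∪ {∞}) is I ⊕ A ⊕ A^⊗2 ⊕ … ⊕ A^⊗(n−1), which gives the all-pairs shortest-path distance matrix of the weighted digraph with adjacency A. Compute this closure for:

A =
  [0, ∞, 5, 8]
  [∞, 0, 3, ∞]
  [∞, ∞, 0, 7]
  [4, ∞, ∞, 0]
Closure =
  [0, ∞, 5, 8]
  [14, 0, 3, 10]
  [11, ∞, 0, 7]
  [4, ∞, 9, 0]

This is the Floyd-Warshall all-pairs shortest-path computation. For each intermediate vertex k = 0, 1, …, 3, update dist[i][j] ← min(dist[i][j], dist[i][k] + dist[k][j]). The final matrix gives, for each (i, j), the minimum total weight of any directed path from i to j (possibly empty when i = j).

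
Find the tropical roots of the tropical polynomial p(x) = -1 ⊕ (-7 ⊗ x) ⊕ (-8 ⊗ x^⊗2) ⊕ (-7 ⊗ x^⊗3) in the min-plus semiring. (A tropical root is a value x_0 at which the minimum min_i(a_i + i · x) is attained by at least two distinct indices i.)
Roots: {-1, 1, 6}

Each tropical root is a break point of the lower envelope of the lines y = a_i + i · x (there are 4 lines, with slopes 0, 1, ..., 3). Only the lines that attain the minimum somewhere contribute to roots; other lines are dominated. Here the surviving (envelope) indices are i = 3, i = 2, i = 1, i = 0.
Intersections between consecutive envelope lines give the roots: for adjacent envelope indices i < j the intersection is x = (a_i − a_j) / (j − i). Reading off the sorted break points: {-1, 1, 6}.
Verification: at each break x_0, at least two indices attain the minimum of min_i(a_i + i · x_0).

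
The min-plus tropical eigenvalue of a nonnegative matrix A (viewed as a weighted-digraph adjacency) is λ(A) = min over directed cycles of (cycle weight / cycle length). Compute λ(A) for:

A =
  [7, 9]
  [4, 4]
λ(A) = 4

Enumerate directed cycles and compute their means (weight / length). Sample:
  cycle 0 → 0: weight = 7, length = 1, mean = 7/1 ≈ 7.000
  cycle 1 → 1: weight = 4, length = 1, mean = 4/1 ≈ 4.000
  cycle 0 → 1 → 0: weight = 13, length = 2, mean = 13/2 ≈ 6.500
  cycle 1 → 0 → 1: weight = 13, length = 2, mean = 13/2 ≈ 6.500
Minimum mean = 4.000, attained e.g. along the cycle 1 → 1 with weight 4 and length 1. So λ(A) = 4/1 = 4.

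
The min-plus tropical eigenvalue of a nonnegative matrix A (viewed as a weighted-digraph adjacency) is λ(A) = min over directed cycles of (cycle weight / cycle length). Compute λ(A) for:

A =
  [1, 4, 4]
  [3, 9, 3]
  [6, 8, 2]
λ(A) = 1

Enumerate directed cycles and compute their means (weight / length). Sample:
  cycle 0 → 0: weight = 1, length = 1, mean = 1/1 ≈ 1.000
  cycle 1 → 1: weight = 9, length = 1, mean = 9/1 ≈ 9.000
  cycle 2 → 2: weight = 2, length = 1, mean = 2/1 ≈ 2.000
  cycle 0 → 1 → 0: weight = 7, length = 2, mean = 7/2 ≈ 3.500
  cycle 0 → 2 → 0: weight = 10, length = 2, mean = 10/2 ≈ 5.000
  cycle 1 → 0 → 1: weight = 7, length = 2, mean = 7/2 ≈ 3.500
Minimum mean = 1.000, attained e.g. along the cycle 0 → 0 with weight 1 and length 1. So λ(A) = 1/1 = 1.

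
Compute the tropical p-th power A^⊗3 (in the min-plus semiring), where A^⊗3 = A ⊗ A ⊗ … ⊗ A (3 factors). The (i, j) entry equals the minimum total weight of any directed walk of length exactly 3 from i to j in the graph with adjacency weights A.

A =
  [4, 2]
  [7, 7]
A^⊗3 =
  [12, 10]
  [15, 13]

Each entry (A^⊗3)_ij equals the minimum over all length-3 walks i = v_0 → v_1 → … → v_3 = j of Σ_t A[v_t][v_{t+1}]. For example, for (i, j) = (0, 1) we minimise over 4 possible intermediate vertex sequences; the minimum is 10, attained along the walk 0 → 0 → 0 → 1.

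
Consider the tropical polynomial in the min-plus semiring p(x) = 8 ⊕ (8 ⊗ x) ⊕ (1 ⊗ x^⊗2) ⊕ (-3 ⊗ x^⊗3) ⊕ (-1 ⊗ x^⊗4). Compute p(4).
p(4) = 8

A tropical monomial a ⊗ x^⊗i evaluates to a + i · x. Evaluating each term at x = 4:
  Term 0 contributes 8 + 0 · 4 = 8
  Term 1 contributes 8 + 1 · 4 = 12
  Term 2 contributes 1 + 2 · 4 = 9
  Term 3 contributes -3 + 3 · 4 = 9
  Term 4 contributes -1 + 4 · 4 = 15
p(4) = ⊕ of these = min[8, 12, 9, 9, 15] = 8.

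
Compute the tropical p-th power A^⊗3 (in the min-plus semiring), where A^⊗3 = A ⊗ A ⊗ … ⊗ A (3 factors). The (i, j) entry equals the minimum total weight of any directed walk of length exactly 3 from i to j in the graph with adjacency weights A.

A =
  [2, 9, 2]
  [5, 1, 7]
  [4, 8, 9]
A^⊗3 =
  [6, 11, 6]
  [7, 3, 8]
  [8, 10, 8]

Each entry (A^⊗3)_ij equals the minimum over all length-3 walks i = v_0 → v_1 → … → v_3 = j of Σ_t A[v_t][v_{t+1}]. For example, for (i, j) = (0, 2) we minimise over 9 possible intermediate vertex sequences; the minimum is 6, attained along the walk 0 → 0 → 0 → 2.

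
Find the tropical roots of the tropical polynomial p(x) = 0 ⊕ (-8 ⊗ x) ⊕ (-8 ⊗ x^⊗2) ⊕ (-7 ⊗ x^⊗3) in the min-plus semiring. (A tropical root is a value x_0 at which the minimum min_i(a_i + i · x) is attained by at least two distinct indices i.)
Roots: {-1, 0, 8}

Each tropical root is a break point of the lower envelope of the lines y = a_i + i · x (there are 4 lines, with slopes 0, 1, ..., 3). Only the lines that attain the minimum somewhere contribute to roots; other lines are dominated. Here the surviving (envelope) indices are i = 3, i = 2, i = 1, i = 0.
Intersections between consecutive envelope lines give the roots: for adjacent envelope indices i < j the intersection is x = (a_i − a_j) / (j − i). Reading off the sorted break points: {-1, 0, 8}.
Verification: at each break x_0, at least two indices attain the minimum of min_i(a_i + i · x_0).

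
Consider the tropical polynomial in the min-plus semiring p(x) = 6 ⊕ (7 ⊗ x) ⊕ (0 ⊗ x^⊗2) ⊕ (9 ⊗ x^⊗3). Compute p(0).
p(0) = 0

A tropical monomial a ⊗ x^⊗i evaluates to a + i · x. Evaluating each term at x = 0:
  Term 0 contributes 6 + 0 · 0 = 6
  Term 1 contributes 7 + 1 · 0 = 7
  Term 2 contributes 0 + 2 · 0 = 0
  Term 3 contributes 9 + 3 · 0 = 9
p(0) = ⊕ of these = min[6, 7, 0, 9] = 0.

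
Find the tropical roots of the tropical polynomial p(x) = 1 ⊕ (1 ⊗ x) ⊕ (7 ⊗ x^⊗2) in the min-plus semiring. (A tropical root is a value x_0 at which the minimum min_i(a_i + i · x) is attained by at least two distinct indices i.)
Roots: {-6, 0}

Each tropical root is a break point of the lower envelope of the lines y = a_i + i · x (there are 3 lines, with slopes 0, 1, ..., 2). Only the lines that attain the minimum somewhere contribute to roots; other lines are dominated. Here the surviving (envelope) indices are i = 2, i = 1, i = 0.
Intersections between consecutive envelope lines give the roots: for adjacent envelope indices i < j the intersection is x = (a_i − a_j) / (j − i). Reading off the sorted break points: {-6, 0}.
Verification: at each break x_0, at least two indices attain the minimum of min_i(a_i + i · x_0).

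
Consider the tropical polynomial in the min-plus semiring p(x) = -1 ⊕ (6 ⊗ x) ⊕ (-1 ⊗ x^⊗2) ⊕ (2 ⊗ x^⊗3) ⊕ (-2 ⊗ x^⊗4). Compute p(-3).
p(-3) = -14

A tropical monomial a ⊗ x^⊗i evaluates to a + i · x. Evaluating each term at x = -3:
  Term 0 contributes -1 + 0 · -3 = -1
  Term 1 contributes 6 + 1 · -3 = 3
  Term 2 contributes -1 + 2 · -3 = -7
  Term 3 contributes 2 + 3 · -3 = -7
  Term 4 contributes -2 + 4 · -3 = -14
p(-3) = ⊕ of these = min[-1, 3, -7, -7, -14] = -14.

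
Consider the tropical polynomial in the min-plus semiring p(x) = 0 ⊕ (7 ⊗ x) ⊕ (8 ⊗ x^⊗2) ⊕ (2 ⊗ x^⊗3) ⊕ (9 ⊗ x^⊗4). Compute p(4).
p(4) = 0

A tropical monomial a ⊗ x^⊗i evaluates to a + i · x. Evaluating each term at x = 4:
  Term 0 contributes 0 + 0 · 4 = 0
  Term 1 contributes 7 + 1 · 4 = 11
  Term 2 contributes 8 + 2 · 4 = 16
  Term 3 contributes 2 + 3 · 4 = 14
  Term 4 contributes 9 + 4 · 4 = 25
p(4) = ⊕ of these = min[0, 11, 16, 14, 25] = 0.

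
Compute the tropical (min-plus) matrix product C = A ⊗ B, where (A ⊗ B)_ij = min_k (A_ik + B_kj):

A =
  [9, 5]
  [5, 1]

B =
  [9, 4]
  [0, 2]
A ⊗ B =
  [5, 7]
  [1, 3]

Apply the min-plus product entry-by-entry:
  C[0][0] = min over k of (A[0][0] + B[0][0] = 9 + 9 = 18, A[0][1] + B[1][0] = 5 + 0 = 5) = 5 (attained at k = 1)
  C[0][1] = min over k of (A[0][0] + B[0][1] = 9 + 4 = 13, A[0][1] + B[1][1] = 5 + 2 = 7) = 7 (attained at k = 1)
  C[1][0] = min over k of (A[1][0] + B[0][0] = 5 + 9 = 14, A[1][1] + B[1][0] = 1 + 0 = 1) = 1 (attained at k = 1)
  C[1][1] = min over k of (A[1][0] + B[0][1] = 5 + 4 = 9, A[1][1] + B[1][1] = 1 + 2 = 3) = 3 (attained at k = 1)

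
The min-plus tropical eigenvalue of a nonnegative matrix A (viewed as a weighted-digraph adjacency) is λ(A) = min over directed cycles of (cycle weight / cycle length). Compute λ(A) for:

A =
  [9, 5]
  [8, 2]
λ(A) = 2

Enumerate directed cycles and compute their means (weight / length). Sample:
  cycle 0 → 0: weight = 9, length = 1, mean = 9/1 ≈ 9.000
  cycle 1 → 1: weight = 2, length = 1, mean = 2/1 ≈ 2.000
  cycle 0 → 1 → 0: weight = 13, length = 2, mean = 13/2 ≈ 6.500
  cycle 1 → 0 → 1: weight = 13, length = 2, mean = 13/2 ≈ 6.500
Minimum mean = 2.000, attained e.g. along the cycle 1 → 1 with weight 2 and length 1. So λ(A) = 2/1 = 2.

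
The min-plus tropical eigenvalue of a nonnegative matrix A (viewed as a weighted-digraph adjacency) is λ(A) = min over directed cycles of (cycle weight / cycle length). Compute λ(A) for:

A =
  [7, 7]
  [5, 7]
λ(A) = 6

Enumerate directed cycles and compute their means (weight / length). Sample:
  cycle 0 → 0: weight = 7, length = 1, mean = 7/1 ≈ 7.000
  cycle 1 → 1: weight = 7, length = 1, mean = 7/1 ≈ 7.000
  cycle 0 → 1 → 0: weight = 12, length = 2, mean = 12/2 ≈ 6.000
  cycle 1 → 0 → 1: weight = 12, length = 2, mean = 12/2 ≈ 6.000
Minimum mean = 6.000, attained e.g. along the cycle 0 → 1 → 0 with weight 12 and length 2. So λ(A) = 12/2 = 6.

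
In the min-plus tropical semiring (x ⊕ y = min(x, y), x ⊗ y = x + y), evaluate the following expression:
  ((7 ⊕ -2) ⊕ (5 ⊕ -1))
((7 ⊕ -2) ⊕ (5 ⊕ -1)) = -2

Expand innermost to outermost. Recall ⊕ takes the minimum of its arguments and ⊗ takes their sum. Working out the expression ((7 ⊕ -2) ⊕ (5 ⊕ -1)) gives -2.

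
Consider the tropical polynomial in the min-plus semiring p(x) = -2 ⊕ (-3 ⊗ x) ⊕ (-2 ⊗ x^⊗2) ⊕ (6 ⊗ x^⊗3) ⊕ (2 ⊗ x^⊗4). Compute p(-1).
p(-1) = -4

A tropical monomial a ⊗ x^⊗i evaluates to a + i · x. Evaluating each term at x = -1:
  Term 0 contributes -2 + 0 · -1 = -2
  Term 1 contributes -3 + 1 · -1 = -4
  Term 2 contributes -2 + 2 · -1 = -4
  Term 3 contributes 6 + 3 · -1 = 3
  Term 4 contributes 2 + 4 · -1 = -2
p(-1) = ⊕ of these = min[-2, -4, -4, 3, -2] = -4.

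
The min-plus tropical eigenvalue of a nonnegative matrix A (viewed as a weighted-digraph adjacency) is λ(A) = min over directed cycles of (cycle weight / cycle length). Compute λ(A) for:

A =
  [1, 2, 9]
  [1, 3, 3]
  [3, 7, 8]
λ(A) = 1

Enumerate directed cycles and compute their means (weight / length). Sample:
  cycle 0 → 0: weight = 1, length = 1, mean = 1/1 ≈ 1.000
  cycle 1 → 1: weight = 3, length = 1, mean = 3/1 ≈ 3.000
  cycle 2 → 2: weight = 8, length = 1, mean = 8/1 ≈ 8.000
  cycle 0 → 1 → 0: weight = 3, length = 2, mean = 3/2 ≈ 1.500
  cycle 0 → 2 → 0: weight = 12, length = 2, mean = 12/2 ≈ 6.000
  cycle 1 → 0 → 1: weight = 3, length = 2, mean = 3/2 ≈ 1.500
Minimum mean = 1.000, attained e.g. along the cycle 0 → 0 with weight 1 and length 1. So λ(A) = 1/1 = 1.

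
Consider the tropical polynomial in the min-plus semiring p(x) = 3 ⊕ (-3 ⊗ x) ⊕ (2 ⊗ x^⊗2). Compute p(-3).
p(-3) = -6

A tropical monomial a ⊗ x^⊗i evaluates to a + i · x. Evaluating each term at x = -3:
  Term 0 contributes 3 + 0 · -3 = 3
  Term 1 contributes -3 + 1 · -3 = -6
  Term 2 contributes 2 + 2 · -3 = -4
p(-3) = ⊕ of these = min[3, -6, -4] = -6.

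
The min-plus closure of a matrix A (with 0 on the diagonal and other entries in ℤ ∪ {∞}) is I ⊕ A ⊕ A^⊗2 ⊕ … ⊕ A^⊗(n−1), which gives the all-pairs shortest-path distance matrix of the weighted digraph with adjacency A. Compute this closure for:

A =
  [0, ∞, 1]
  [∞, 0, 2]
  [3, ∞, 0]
Closure =
  [0, ∞, 1]
  [5, 0, 2]
  [3, ∞, 0]

This is the Floyd-Warshall all-pairs shortest-path computation. For each intermediate vertex k = 0, 1, …, 2, update dist[i][j] ← min(dist[i][j], dist[i][k] + dist[k][j]). The final matrix gives, for each (i, j), the minimum total weight of any directed path from i to j (possibly empty when i = j).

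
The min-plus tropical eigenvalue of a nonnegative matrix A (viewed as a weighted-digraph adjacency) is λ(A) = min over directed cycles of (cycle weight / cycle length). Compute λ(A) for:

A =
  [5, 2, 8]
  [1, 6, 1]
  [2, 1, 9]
λ(A) = 1

Enumerate directed cycles and compute their means (weight / length). Sample:
  cycle 0 → 0: weight = 5, length = 1, mean = 5/1 ≈ 5.000
  cycle 1 → 1: weight = 6, length = 1, mean = 6/1 ≈ 6.000
  cycle 2 → 2: weight = 9, length = 1, mean = 9/1 ≈ 9.000
  cycle 0 → 1 → 0: weight = 3, length = 2, mean = 3/2 ≈ 1.500
  cycle 0 → 2 → 0: weight = 10, length = 2, mean = 10/2 ≈ 5.000
  cycle 1 → 0 → 1: weight = 3, length = 2, mean = 3/2 ≈ 1.500
Minimum mean = 1.000, attained e.g. along the cycle 1 → 2 → 1 with weight 2 and length 2. So λ(A) = 2/2 = 1.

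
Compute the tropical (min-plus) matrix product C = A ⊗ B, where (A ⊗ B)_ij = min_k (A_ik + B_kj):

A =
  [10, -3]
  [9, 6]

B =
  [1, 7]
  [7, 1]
A ⊗ B =
  [4, -2]
  [10, 7]

Apply the min-plus product entry-by-entry:
  C[0][0] = min over k of (A[0][0] + B[0][0] = 10 + 1 = 11, A[0][1] + B[1][0] = -3 + 7 = 4) = 4 (attained at k = 1)
  C[0][1] = min over k of (A[0][0] + B[0][1] = 10 + 7 = 17, A[0][1] + B[1][1] = -3 + 1 = -2) = -2 (attained at k = 1)
  C[1][0] = min over k of (A[1][0] + B[0][0] = 9 + 1 = 10, A[1][1] + B[1][0] = 6 + 7 = 13) = 10 (attained at k = 0)
  C[1][1] = min over k of (A[1][0] + B[0][1] = 9 + 7 = 16, A[1][1] + B[1][1] = 6 + 1 = 7) = 7 (attained at k = 1)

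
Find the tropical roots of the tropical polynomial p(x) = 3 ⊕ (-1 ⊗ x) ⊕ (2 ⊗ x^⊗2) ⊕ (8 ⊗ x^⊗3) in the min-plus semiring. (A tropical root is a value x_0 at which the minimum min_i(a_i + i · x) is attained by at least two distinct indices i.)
Roots: {-6, -3, 4}

Each tropical root is a break point of the lower envelope of the lines y = a_i + i · x (there are 4 lines, with slopes 0, 1, ..., 3). Only the lines that attain the minimum somewhere contribute to roots; other lines are dominated. Here the surviving (envelope) indices are i = 3, i = 2, i = 1, i = 0.
Intersections between consecutive envelope lines give the roots: for adjacent envelope indices i < j the intersection is x = (a_i − a_j) / (j − i). Reading off the sorted break points: {-6, -3, 4}.
Verification: at each break x_0, at least two indices attain the minimum of min_i(a_i + i · x_0).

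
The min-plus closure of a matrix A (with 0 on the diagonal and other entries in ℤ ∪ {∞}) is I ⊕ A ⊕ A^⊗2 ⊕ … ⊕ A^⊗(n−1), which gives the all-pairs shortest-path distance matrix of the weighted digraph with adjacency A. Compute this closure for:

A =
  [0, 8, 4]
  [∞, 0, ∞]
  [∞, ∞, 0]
Closure =
  [0, 8, 4]
  [∞, 0, ∞]
  [∞, ∞, 0]

This is the Floyd-Warshall all-pairs shortest-path computation. For each intermediate vertex k = 0, 1, …, 2, update dist[i][j] ← min(dist[i][j], dist[i][k] + dist[k][j]). The final matrix gives, for each (i, j), the minimum total weight of any directed path from i to j (possibly empty when i = j).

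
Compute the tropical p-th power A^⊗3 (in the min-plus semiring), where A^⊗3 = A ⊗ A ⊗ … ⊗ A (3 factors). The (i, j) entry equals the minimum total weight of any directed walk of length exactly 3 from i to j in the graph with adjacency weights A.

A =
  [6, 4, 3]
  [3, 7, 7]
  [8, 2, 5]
A^⊗3 =
  [8, 10, 10]
  [10, 8, 11]
  [10, 9, 8]

Each entry (A^⊗3)_ij equals the minimum over all length-3 walks i = v_0 → v_1 → … → v_3 = j of Σ_t A[v_t][v_{t+1}]. For example, for (i, j) = (0, 2) we minimise over 9 possible intermediate vertex sequences; the minimum is 10, attained along the walk 0 → 1 → 0 → 2.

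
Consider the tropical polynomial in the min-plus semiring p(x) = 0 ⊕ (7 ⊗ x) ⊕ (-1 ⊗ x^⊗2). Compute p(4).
p(4) = 0

A tropical monomial a ⊗ x^⊗i evaluates to a + i · x. Evaluating each term at x = 4:
  Term 0 contributes 0 + 0 · 4 = 0
  Term 1 contributes 7 + 1 · 4 = 11
  Term 2 contributes -1 + 2 · 4 = 7
p(4) = ⊕ of these = min[0, 11, 7] = 0.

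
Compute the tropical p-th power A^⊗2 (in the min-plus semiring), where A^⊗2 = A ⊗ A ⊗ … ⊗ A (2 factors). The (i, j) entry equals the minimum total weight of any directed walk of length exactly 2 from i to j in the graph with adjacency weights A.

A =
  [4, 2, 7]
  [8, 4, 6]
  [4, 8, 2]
A^⊗2 =
  [8, 6, 8]
  [10, 8, 8]
  [6, 6, 4]

Each entry (A^⊗2)_ij equals the minimum over all length-2 walks i = v_0 → v_1 → … → v_2 = j of Σ_t A[v_t][v_{t+1}]. For example, for (i, j) = (0, 2) we minimise over 3 possible intermediate vertex sequences; the minimum is 8, attained along the walk 0 → 1 → 2.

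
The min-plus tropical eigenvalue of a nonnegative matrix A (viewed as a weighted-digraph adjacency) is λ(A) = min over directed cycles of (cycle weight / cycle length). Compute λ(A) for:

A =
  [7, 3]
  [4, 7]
λ(A) = 7/2

Enumerate directed cycles and compute their means (weight / length). Sample:
  cycle 0 → 0: weight = 7, length = 1, mean = 7/1 ≈ 7.000
  cycle 1 → 1: weight = 7, length = 1, mean = 7/1 ≈ 7.000
  cycle 0 → 1 → 0: weight = 7, length = 2, mean = 7/2 ≈ 3.500
  cycle 1 → 0 → 1: weight = 7, length = 2, mean = 7/2 ≈ 3.500
Minimum mean = 3.500, attained e.g. along the cycle 0 → 1 → 0 with weight 7 and length 2. So λ(A) = 7/2 = 7/2.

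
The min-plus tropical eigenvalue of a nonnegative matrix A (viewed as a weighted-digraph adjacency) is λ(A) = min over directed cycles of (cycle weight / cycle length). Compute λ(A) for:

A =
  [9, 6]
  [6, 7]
λ(A) = 6

Enumerate directed cycles and compute their means (weight / length). Sample:
  cycle 0 → 0: weight = 9, length = 1, mean = 9/1 ≈ 9.000
  cycle 1 → 1: weight = 7, length = 1, mean = 7/1 ≈ 7.000
  cycle 0 → 1 → 0: weight = 12, length = 2, mean = 12/2 ≈ 6.000
  cycle 1 → 0 → 1: weight = 12, length = 2, mean = 12/2 ≈ 6.000
Minimum mean = 6.000, attained e.g. along the cycle 0 → 1 → 0 with weight 12 and length 2. So λ(A) = 12/2 = 6.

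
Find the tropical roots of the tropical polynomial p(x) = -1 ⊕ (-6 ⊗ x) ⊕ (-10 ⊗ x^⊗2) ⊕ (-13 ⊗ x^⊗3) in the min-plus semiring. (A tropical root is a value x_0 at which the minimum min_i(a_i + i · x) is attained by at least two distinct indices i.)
Roots: {3, 4, 5}

Each tropical root is a break point of the lower envelope of the lines y = a_i + i · x (there are 4 lines, with slopes 0, 1, ..., 3). Only the lines that attain the minimum somewhere contribute to roots; other lines are dominated. Here the surviving (envelope) indices are i = 3, i = 2, i = 1, i = 0.
Intersections between consecutive envelope lines give the roots: for adjacent envelope indices i < j the intersection is x = (a_i − a_j) / (j − i). Reading off the sorted break points: {3, 4, 5}.
Verification: at each break x_0, at least two indices attain the minimum of min_i(a_i + i · x_0).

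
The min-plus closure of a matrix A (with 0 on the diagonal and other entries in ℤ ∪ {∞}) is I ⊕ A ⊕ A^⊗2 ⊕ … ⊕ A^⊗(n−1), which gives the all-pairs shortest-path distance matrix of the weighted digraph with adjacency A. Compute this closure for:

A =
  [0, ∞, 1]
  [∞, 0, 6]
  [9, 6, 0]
Closure =
  [0, 7, 1]
  [15, 0, 6]
  [9, 6, 0]

This is the Floyd-Warshall all-pairs shortest-path computation. For each intermediate vertex k = 0, 1, …, 2, update dist[i][j] ← min(dist[i][j], dist[i][k] + dist[k][j]). The final matrix gives, for each (i, j), the minimum total weight of any directed path from i to j (possibly empty when i = j).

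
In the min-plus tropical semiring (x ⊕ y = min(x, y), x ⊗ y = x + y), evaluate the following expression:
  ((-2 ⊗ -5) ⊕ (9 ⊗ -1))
((-2 ⊗ -5) ⊕ (9 ⊗ -1)) = -7

Expand innermost to outermost. Recall ⊕ takes the minimum of its arguments and ⊗ takes their sum. Working out the expression ((-2 ⊗ -5) ⊕ (9 ⊗ -1)) gives -7.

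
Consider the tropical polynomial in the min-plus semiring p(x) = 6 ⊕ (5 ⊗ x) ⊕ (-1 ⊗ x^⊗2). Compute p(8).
p(8) = 6

A tropical monomial a ⊗ x^⊗i evaluates to a + i · x. Evaluating each term at x = 8:
  Term 0 contributes 6 + 0 · 8 = 6
  Term 1 contributes 5 + 1 · 8 = 13
  Term 2 contributes -1 + 2 · 8 = 15
p(8) = ⊕ of these = min[6, 13, 15] = 6.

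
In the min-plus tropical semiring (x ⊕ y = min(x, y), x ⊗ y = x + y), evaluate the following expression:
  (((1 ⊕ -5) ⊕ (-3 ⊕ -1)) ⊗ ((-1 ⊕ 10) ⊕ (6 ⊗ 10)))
(((1 ⊕ -5) ⊕ (-3 ⊕ -1)) ⊗ ((-1 ⊕ 10) ⊕ (6 ⊗ 10))) = -6

Expand innermost to outermost. Recall ⊕ takes the minimum of its arguments and ⊗ takes their sum. Working out the expression (((1 ⊕ -5) ⊕ (-3 ⊕ -1)) ⊗ ((-1 ⊕ 10) ⊕ (6 ⊗ 10))) gives -6.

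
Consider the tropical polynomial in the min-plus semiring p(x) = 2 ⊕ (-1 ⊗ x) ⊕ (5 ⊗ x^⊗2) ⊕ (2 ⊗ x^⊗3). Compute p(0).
p(0) = -1

A tropical monomial a ⊗ x^⊗i evaluates to a + i · x. Evaluating each term at x = 0:
  Term 0 contributes 2 + 0 · 0 = 2
  Term 1 contributes -1 + 1 · 0 = -1
  Term 2 contributes 5 + 2 · 0 = 5
  Term 3 contributes 2 + 3 · 0 = 2
p(0) = ⊕ of these = min[2, -1, 5, 2] = -1.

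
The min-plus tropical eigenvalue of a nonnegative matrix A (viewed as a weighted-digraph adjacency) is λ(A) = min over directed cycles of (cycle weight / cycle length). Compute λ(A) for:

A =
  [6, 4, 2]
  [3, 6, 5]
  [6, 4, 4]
λ(A) = 3

Enumerate directed cycles and compute their means (weight / length). Sample:
  cycle 0 → 0: weight = 6, length = 1, mean = 6/1 ≈ 6.000
  cycle 1 → 1: weight = 6, length = 1, mean = 6/1 ≈ 6.000
  cycle 2 → 2: weight = 4, length = 1, mean = 4/1 ≈ 4.000
  cycle 0 → 1 → 0: weight = 7, length = 2, mean = 7/2 ≈ 3.500
  cycle 0 → 2 → 0: weight = 8, length = 2, mean = 8/2 ≈ 4.000
  cycle 1 → 0 → 1: weight = 7, length = 2, mean = 7/2 ≈ 3.500
Minimum mean = 3.000, attained e.g. along the cycle 0 → 2 → 1 → 0 with weight 9 and length 3. So λ(A) = 9/3 = 3.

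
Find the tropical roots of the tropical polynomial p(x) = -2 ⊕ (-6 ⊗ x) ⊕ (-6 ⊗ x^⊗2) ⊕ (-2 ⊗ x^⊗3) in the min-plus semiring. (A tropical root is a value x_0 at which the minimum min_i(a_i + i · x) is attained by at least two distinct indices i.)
Roots: {-4, 0, 4}

Each tropical root is a break point of the lower envelope of the lines y = a_i + i · x (there are 4 lines, with slopes 0, 1, ..., 3). Only the lines that attain the minimum somewhere contribute to roots; other lines are dominated. Here the surviving (envelope) indices are i = 3, i = 2, i = 1, i = 0.
Intersections between consecutive envelope lines give the roots: for adjacent envelope indices i < j the intersection is x = (a_i − a_j) / (j − i). Reading off the sorted break points: {-4, 0, 4}.
Verification: at each break x_0, at least two indices attain the minimum of min_i(a_i + i · x_0).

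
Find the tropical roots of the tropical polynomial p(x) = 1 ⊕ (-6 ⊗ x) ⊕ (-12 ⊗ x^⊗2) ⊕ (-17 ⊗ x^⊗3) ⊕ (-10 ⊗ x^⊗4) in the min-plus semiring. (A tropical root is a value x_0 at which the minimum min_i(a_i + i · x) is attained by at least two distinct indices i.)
Roots: {-7, 5, 6, 7}

Each tropical root is a break point of the lower envelope of the lines y = a_i + i · x (there are 5 lines, with slopes 0, 1, ..., 4). Only the lines that attain the minimum somewhere contribute to roots; other lines are dominated. Here the surviving (envelope) indices are i = 4, i = 3, i = 2, i = 1, i = 0.
Intersections between consecutive envelope lines give the roots: for adjacent envelope indices i < j the intersection is x = (a_i − a_j) / (j − i). Reading off the sorted break points: {-7, 5, 6, 7}.
Verification: at each break x_0, at least two indices attain the minimum of min_i(a_i + i · x_0).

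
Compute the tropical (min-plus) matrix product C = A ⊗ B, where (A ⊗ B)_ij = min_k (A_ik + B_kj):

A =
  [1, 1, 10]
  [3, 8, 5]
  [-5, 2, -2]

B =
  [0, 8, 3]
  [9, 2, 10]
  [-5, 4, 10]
A ⊗ B =
  [1, 3, 4]
  [0, 9, 6]
  [-7, 2, -2]

Apply the min-plus product entry-by-entry:
  C[0][0] = min over k of (A[0][0] + B[0][0] = 1 + 0 = 1, A[0][1] + B[1][0] = 1 + 9 = 10, A[0][2] + B[2][0] = 10 + -5 = 5) = 1 (attained at k = 0)
  C[0][1] = min over k of (A[0][0] + B[0][1] = 1 + 8 = 9, A[0][1] + B[1][1] = 1 + 2 = 3, A[0][2] + B[2][1] = 10 + 4 = 14) = 3 (attained at k = 1)
  C[0][2] = min over k of (A[0][0] + B[0][2] = 1 + 3 = 4, A[0][1] + B[1][2] = 1 + 10 = 11, A[0][2] + B[2][2] = 10 + 10 = 20) = 4 (attained at k = 0)
  C[1][0] = min over k of (A[1][0] + B[0][0] = 3 + 0 = 3, A[1][1] + B[1][0] = 8 + 9 = 17, A[1][2] + B[2][0] = 5 + -5 = 0) = 0 (attained at k = 2)
  C[1][1] = min over k of (A[1][0] + B[0][1] = 3 + 8 = 11, A[1][1] + B[1][1] = 8 + 2 = 10, A[1][2] + B[2][1] = 5 + 4 = 9) = 9 (attained at k = 2)
  C[1][2] = min over k of (A[1][0] + B[0][2] = 3 + 3 = 6, A[1][1] + B[1][2] = 8 + 10 = 18, A[1][2] + B[2][2] = 5 + 10 = 15) = 6 (attained at k = 0)
  C[2][0] = min over k of (A[2][0] + B[0][0] = -5 + 0 = -5, A[2][1] + B[1][0] = 2 + 9 = 11, A[2][2] + B[2][0] = -2 + -5 = -7) = -7 (attained at k = 2)
  C[2][1] = min over k of (A[2][0] + B[0][1] = -5 + 8 = 3, A[2][1] + B[1][1] = 2 + 2 = 4, A[2][2] + B[2][1] = -2 + 4 = 2) = 2 (attained at k = 2)
  C[2][2] = min over k of (A[2][0] + B[0][2] = -5 + 3 = -2, A[2][1] + B[1][2] = 2 + 10 = 12, A[2][2] + B[2][2] = -2 + 10 = 8) = -2 (attained at k = 0)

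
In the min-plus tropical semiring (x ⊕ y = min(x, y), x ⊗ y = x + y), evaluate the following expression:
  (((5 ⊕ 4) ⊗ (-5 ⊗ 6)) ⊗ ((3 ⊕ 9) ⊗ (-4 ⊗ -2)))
(((5 ⊕ 4) ⊗ (-5 ⊗ 6)) ⊗ ((3 ⊕ 9) ⊗ (-4 ⊗ -2))) = 2

Expand innermost to outermost. Recall ⊕ takes the minimum of its arguments and ⊗ takes their sum. Working out the expression (((5 ⊕ 4) ⊗ (-5 ⊗ 6)) ⊗ ((3 ⊕ 9) ⊗ (-4 ⊗ -2))) gives 2.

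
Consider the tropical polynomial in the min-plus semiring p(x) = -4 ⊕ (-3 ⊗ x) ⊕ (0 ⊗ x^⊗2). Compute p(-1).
p(-1) = -4

A tropical monomial a ⊗ x^⊗i evaluates to a + i · x. Evaluating each term at x = -1:
  Term 0 contributes -4 + 0 · -1 = -4
  Term 1 contributes -3 + 1 · -1 = -4
  Term 2 contributes 0 + 2 · -1 = -2
p(-1) = ⊕ of these = min[-4, -4, -2] = -4.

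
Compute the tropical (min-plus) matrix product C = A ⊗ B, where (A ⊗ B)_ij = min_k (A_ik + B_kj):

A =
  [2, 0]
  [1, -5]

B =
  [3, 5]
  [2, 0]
A ⊗ B =
  [2, 0]
  [-3, -5]

Apply the min-plus product entry-by-entry:
  C[0][0] = min over k of (A[0][0] + B[0][0] = 2 + 3 = 5, A[0][1] + B[1][0] = 0 + 2 = 2) = 2 (attained at k = 1)
  C[0][1] = min over k of (A[0][0] + B[0][1] = 2 + 5 = 7, A[0][1] + B[1][1] = 0 + 0 = 0) = 0 (attained at k = 1)
  C[1][0] = min over k of (A[1][0] + B[0][0] = 1 + 3 = 4, A[1][1] + B[1][0] = -5 + 2 = -3) = -3 (attained at k = 1)
  C[1][1] = min over k of (A[1][0] + B[0][1] = 1 + 5 = 6, A[1][1] + B[1][1] = -5 + 0 = -5) = -5 (attained at k = 1)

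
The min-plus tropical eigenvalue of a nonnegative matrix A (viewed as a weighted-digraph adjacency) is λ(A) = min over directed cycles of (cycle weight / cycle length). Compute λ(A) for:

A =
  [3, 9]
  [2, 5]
λ(A) = 3

Enumerate directed cycles and compute their means (weight / length). Sample:
  cycle 0 → 0: weight = 3, length = 1, mean = 3/1 ≈ 3.000
  cycle 1 → 1: weight = 5, length = 1, mean = 5/1 ≈ 5.000
  cycle 0 → 1 → 0: weight = 11, length = 2, mean = 11/2 ≈ 5.500
  cycle 1 → 0 → 1: weight = 11, length = 2, mean = 11/2 ≈ 5.500
Minimum mean = 3.000, attained e.g. along the cycle 0 → 0 with weight 3 and length 1. So λ(A) = 3/1 = 3.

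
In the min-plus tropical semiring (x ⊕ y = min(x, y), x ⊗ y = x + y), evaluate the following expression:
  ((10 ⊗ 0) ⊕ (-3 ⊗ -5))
((10 ⊗ 0) ⊕ (-3 ⊗ -5)) = -8

Expand innermost to outermost. Recall ⊕ takes the minimum of its arguments and ⊗ takes their sum. Working out the expression ((10 ⊗ 0) ⊕ (-3 ⊗ -5)) gives -8.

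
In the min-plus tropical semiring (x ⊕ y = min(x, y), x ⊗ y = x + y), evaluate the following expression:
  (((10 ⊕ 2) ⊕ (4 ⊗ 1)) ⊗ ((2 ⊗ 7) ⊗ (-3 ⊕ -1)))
(((10 ⊕ 2) ⊕ (4 ⊗ 1)) ⊗ ((2 ⊗ 7) ⊗ (-3 ⊕ -1))) = 8

Expand innermost to outermost. Recall ⊕ takes the minimum of its arguments and ⊗ takes their sum. Working out the expression (((10 ⊕ 2) ⊕ (4 ⊗ 1)) ⊗ ((2 ⊗ 7) ⊗ (-3 ⊕ -1))) gives 8.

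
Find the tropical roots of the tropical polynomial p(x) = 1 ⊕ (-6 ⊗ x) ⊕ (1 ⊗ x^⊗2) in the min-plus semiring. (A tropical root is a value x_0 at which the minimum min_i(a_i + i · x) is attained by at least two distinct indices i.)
Roots: {-7, 7}

Each tropical root is a break point of the lower envelope of the lines y = a_i + i · x (there are 3 lines, with slopes 0, 1, ..., 2). Only the lines that attain the minimum somewhere contribute to roots; other lines are dominated. Here the surviving (envelope) indices are i = 2, i = 1, i = 0.
Intersections between consecutive envelope lines give the roots: for adjacent envelope indices i < j the intersection is x = (a_i − a_j) / (j − i). Reading off the sorted break points: {-7, 7}.
Verification: at each break x_0, at least two indices attain the minimum of min_i(a_i + i · x_0).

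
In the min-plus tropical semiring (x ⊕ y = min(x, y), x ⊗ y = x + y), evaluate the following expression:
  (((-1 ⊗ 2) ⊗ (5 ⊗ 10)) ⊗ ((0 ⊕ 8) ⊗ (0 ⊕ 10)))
(((-1 ⊗ 2) ⊗ (5 ⊗ 10)) ⊗ ((0 ⊕ 8) ⊗ (0 ⊕ 10))) = 16

Expand innermost to outermost. Recall ⊕ takes the minimum of its arguments and ⊗ takes their sum. Working out the expression (((-1 ⊗ 2) ⊗ (5 ⊗ 10)) ⊗ ((0 ⊕ 8) ⊗ (0 ⊕ 10))) gives 16.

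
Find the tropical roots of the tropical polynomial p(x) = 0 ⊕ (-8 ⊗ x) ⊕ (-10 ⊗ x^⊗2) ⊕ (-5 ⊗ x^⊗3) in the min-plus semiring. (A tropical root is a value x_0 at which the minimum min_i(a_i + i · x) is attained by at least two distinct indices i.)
Roots: {-5, 2, 8}

Each tropical root is a break point of the lower envelope of the lines y = a_i + i · x (there are 4 lines, with slopes 0, 1, ..., 3). Only the lines that attain the minimum somewhere contribute to roots; other lines are dominated. Here the surviving (envelope) indices are i = 3, i = 2, i = 1, i = 0.
Intersections between consecutive envelope lines give the roots: for adjacent envelope indices i < j the intersection is x = (a_i − a_j) / (j − i). Reading off the sorted break points: {-5, 2, 8}.
Verification: at each break x_0, at least two indices attain the minimum of min_i(a_i + i · x_0).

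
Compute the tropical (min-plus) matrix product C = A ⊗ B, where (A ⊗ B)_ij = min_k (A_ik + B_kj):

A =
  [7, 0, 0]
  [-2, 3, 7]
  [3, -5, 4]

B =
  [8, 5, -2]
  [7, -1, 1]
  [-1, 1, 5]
A ⊗ B =
  [-1, -1, 1]
  [6, 2, -4]
  [2, -6, -4]

Apply the min-plus product entry-by-entry:
  C[0][0] = min over k of (A[0][0] + B[0][0] = 7 + 8 = 15, A[0][1] + B[1][0] = 0 + 7 = 7, A[0][2] + B[2][0] = 0 + -1 = -1) = -1 (attained at k = 2)
  C[0][1] = min over k of (A[0][0] + B[0][1] = 7 + 5 = 12, A[0][1] + B[1][1] = 0 + -1 = -1, A[0][2] + B[2][1] = 0 + 1 = 1) = -1 (attained at k = 1)
  C[0][2] = min over k of (A[0][0] + B[0][2] = 7 + -2 = 5, A[0][1] + B[1][2] = 0 + 1 = 1, A[0][2] + B[2][2] = 0 + 5 = 5) = 1 (attained at k = 1)
  C[1][0] = min over k of (A[1][0] + B[0][0] = -2 + 8 = 6, A[1][1] + B[1][0] = 3 + 7 = 10, A[1][2] + B[2][0] = 7 + -1 = 6) = 6 (attained at k = 0)
  C[1][1] = min over k of (A[1][0] + B[0][1] = -2 + 5 = 3, A[1][1] + B[1][1] = 3 + -1 = 2, A[1][2] + B[2][1] = 7 + 1 = 8) = 2 (attained at k = 1)
  C[1][2] = min over k of (A[1][0] + B[0][2] = -2 + -2 = -4, A[1][1] + B[1][2] = 3 + 1 = 4, A[1][2] + B[2][2] = 7 + 5 = 12) = -4 (attained at k = 0)
  C[2][0] = min over k of (A[2][0] + B[0][0] = 3 + 8 = 11, A[2][1] + B[1][0] = -5 + 7 = 2, A[2][2] + B[2][0] = 4 + -1 = 3) = 2 (attained at k = 1)
  C[2][1] = min over k of (A[2][0] + B[0][1] = 3 + 5 = 8, A[2][1] + B[1][1] = -5 + -1 = -6, A[2][2] + B[2][1] = 4 + 1 = 5) = -6 (attained at k = 1)
  C[2][2] = min over k of (A[2][0] + B[0][2] = 3 + -2 = 1, A[2][1] + B[1][2] = -5 + 1 = -4, A[2][2] + B[2][2] = 4 + 5 = 9) = -4 (attained at k = 1)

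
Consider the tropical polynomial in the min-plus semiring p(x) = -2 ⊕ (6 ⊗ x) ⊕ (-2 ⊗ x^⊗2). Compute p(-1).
p(-1) = -4

A tropical monomial a ⊗ x^⊗i evaluates to a + i · x. Evaluating each term at x = -1:
  Term 0 contributes -2 + 0 · -1 = -2
  Term 1 contributes 6 + 1 · -1 = 5
  Term 2 contributes -2 + 2 · -1 = -4
p(-1) = ⊕ of these = min[-2, 5, -4] = -4.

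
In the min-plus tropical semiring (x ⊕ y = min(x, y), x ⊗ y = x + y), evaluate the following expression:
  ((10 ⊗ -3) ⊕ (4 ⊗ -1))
((10 ⊗ -3) ⊕ (4 ⊗ -1)) = 3

Expand innermost to outermost. Recall ⊕ takes the minimum of its arguments and ⊗ takes their sum. Working out the expression ((10 ⊗ -3) ⊕ (4 ⊗ -1)) gives 3.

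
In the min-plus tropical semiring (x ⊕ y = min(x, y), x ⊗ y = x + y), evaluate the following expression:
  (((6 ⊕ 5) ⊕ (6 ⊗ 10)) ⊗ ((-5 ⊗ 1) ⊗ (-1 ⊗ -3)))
(((6 ⊕ 5) ⊕ (6 ⊗ 10)) ⊗ ((-5 ⊗ 1) ⊗ (-1 ⊗ -3))) = -3

Expand innermost to outermost. Recall ⊕ takes the minimum of its arguments and ⊗ takes their sum. Working out the expression (((6 ⊕ 5) ⊕ (6 ⊗ 10)) ⊗ ((-5 ⊗ 1) ⊗ (-1 ⊗ -3))) gives -3.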